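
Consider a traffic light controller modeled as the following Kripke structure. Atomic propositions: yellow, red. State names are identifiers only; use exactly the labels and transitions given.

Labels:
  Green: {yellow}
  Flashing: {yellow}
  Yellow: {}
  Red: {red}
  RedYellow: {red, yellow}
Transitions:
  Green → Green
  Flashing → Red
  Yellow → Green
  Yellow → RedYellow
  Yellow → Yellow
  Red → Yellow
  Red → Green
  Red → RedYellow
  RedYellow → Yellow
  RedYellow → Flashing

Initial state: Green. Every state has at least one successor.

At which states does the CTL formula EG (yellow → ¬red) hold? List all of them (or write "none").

{Green, Flashing, Yellow, Red}

States satisfying yellow → ¬red: {Green, Flashing, Yellow, Red}.
States satisfying EG (yellow → ¬red): {Green, Flashing, Yellow, Red}.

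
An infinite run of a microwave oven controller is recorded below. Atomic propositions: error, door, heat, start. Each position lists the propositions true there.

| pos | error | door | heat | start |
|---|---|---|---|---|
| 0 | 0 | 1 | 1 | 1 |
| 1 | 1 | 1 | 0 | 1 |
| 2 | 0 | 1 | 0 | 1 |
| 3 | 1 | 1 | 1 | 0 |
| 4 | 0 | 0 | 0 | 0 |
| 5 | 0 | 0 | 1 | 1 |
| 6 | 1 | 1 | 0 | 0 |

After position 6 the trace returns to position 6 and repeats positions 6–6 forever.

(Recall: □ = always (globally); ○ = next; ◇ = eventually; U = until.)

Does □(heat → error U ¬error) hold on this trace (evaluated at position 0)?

Satisfied

heat → error U ¬error holds at every position 0..6, and those are all positions ever visited, so □(heat → error U ¬error) holds.
Positions where heat holds: 0, 3, 5.
Check error U ¬error at each: 0→ok, 3→ok, 5→ok.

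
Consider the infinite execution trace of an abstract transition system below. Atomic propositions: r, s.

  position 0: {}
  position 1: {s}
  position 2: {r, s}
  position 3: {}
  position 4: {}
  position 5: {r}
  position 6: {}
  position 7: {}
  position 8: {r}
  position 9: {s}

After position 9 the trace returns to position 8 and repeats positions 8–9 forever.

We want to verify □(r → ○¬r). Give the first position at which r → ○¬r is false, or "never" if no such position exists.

r → ○¬r holds at every position 0..9, and those are all the positions the trace ever visits, so the invariant □(r → ○¬r) is never violated.

never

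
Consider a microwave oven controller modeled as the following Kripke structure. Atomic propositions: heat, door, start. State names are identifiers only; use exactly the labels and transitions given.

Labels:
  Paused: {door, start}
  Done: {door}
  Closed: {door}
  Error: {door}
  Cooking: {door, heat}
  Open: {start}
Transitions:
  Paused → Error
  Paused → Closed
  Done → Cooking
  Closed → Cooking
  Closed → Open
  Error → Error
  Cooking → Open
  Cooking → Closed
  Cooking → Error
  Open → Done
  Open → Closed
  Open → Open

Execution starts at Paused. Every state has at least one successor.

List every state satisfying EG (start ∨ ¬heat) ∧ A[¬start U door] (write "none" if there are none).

{Paused, Closed, Error}

States satisfying start ∨ ¬heat: {Paused, Done, Closed, Error, Open}.
States satisfying EG (start ∨ ¬heat): {Paused, Closed, Error, Open}.
States satisfying ¬start: {Done, Closed, Error, Cooking}.
States satisfying door: {Paused, Done, Closed, Error, Cooking}.
States satisfying A[¬start U door]: {Paused, Done, Closed, Error, Cooking}.
States satisfying EG (start ∨ ¬heat) ∧ A[¬start U door]: {Paused, Closed, Error}.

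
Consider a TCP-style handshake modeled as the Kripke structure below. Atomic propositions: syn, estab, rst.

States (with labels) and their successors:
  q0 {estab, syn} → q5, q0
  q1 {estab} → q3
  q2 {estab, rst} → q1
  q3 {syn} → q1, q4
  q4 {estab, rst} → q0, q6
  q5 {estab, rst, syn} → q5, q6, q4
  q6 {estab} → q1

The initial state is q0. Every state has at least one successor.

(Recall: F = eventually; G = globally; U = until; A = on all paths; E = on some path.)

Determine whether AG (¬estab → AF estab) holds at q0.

Satisfied

States satisfying ¬estab → AF estab: {q0, q1, q2, q3, q4, q5, q6}.
States satisfying AG (¬estab → AF estab): {q0, q1, q2, q3, q4, q5, q6}.
Every state reachable from q0 satisfies ¬estab → AF estab.
q0 ∈ Sat(AG (¬estab → AF estab)).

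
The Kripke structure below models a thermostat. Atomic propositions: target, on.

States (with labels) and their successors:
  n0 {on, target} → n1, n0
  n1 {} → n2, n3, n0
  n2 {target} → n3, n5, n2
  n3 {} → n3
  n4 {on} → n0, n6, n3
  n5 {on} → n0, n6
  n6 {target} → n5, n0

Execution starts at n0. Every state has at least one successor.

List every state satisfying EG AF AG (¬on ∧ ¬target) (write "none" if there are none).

States satisfying AF AG (¬on ∧ ¬target): {n3}.
States satisfying EG AF AG (¬on ∧ ¬target): {n3}.

{n3}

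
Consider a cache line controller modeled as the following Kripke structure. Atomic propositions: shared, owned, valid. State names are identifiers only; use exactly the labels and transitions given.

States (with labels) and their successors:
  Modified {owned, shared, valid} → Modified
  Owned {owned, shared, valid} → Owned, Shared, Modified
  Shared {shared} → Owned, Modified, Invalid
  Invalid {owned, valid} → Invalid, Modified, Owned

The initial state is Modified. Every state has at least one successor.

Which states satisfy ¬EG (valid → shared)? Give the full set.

{Invalid}

States satisfying valid → shared: {Modified, Owned, Shared}.
States satisfying EG (valid → shared): {Modified, Owned, Shared}.
States satisfying ¬EG (valid → shared): {Invalid}.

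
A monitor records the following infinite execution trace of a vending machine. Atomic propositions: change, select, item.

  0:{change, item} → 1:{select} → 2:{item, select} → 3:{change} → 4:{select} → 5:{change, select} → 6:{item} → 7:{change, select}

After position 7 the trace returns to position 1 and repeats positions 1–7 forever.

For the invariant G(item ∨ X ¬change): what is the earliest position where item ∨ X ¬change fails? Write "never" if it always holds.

4

Check item ∨ X ¬change at each position in order: 0 ✓, 1 ✓, 2 ✓, 3 ✓.
At position 4 the labels are {select} and the next position 5 has {change, select}, so item ∨ X ¬change is false there. This is the first violation.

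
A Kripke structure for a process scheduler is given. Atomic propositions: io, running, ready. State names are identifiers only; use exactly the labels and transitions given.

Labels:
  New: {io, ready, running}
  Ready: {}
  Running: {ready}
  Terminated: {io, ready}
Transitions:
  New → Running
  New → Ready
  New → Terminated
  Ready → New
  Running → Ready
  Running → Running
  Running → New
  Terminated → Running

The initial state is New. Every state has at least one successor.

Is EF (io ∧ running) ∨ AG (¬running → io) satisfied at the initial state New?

Yes

States satisfying io ∧ running: {New}.
States satisfying EF (io ∧ running): {New, Ready, Running, Terminated}.
States satisfying ¬running → io: {New, Terminated}.
States satisfying AG (¬running → io): ∅.
States satisfying EF (io ∧ running) ∨ AG (¬running → io): {New, Ready, Running, Terminated}.
New ∈ Sat(EF (io ∧ running) ∨ AG (¬running → io)).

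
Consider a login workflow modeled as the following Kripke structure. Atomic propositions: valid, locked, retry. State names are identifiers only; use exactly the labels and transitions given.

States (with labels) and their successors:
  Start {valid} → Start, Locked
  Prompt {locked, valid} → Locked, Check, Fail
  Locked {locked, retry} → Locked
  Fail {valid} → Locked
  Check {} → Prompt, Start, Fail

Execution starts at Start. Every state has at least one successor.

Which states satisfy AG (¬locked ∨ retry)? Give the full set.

{Start, Locked, Fail}

States satisfying ¬locked ∨ retry: {Start, Locked, Fail, Check}.
States satisfying AG (¬locked ∨ retry): {Start, Locked, Fail}.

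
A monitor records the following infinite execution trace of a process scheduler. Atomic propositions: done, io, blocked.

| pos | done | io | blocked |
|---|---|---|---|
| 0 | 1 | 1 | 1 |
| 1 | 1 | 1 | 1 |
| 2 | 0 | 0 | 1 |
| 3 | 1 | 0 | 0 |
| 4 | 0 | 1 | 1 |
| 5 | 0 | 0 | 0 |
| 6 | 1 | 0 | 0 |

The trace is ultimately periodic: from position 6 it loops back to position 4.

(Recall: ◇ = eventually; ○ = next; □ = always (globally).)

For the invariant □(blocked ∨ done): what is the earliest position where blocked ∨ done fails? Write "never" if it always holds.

5

Check blocked ∨ done at each position in order: 0 ✓, 1 ✓, 2 ✓, 3 ✓, 4 ✓.
At position 5 the labels are {}, so blocked ∨ done is false there. This is the first violation.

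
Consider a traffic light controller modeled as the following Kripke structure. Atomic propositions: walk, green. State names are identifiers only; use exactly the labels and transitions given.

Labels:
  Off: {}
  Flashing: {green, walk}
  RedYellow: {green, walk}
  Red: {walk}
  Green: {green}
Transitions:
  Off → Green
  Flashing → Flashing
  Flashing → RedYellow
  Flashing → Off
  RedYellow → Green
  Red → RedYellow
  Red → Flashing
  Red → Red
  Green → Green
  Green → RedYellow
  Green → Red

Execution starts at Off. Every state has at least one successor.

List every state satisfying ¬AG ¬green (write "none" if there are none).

{Off, Flashing, RedYellow, Red, Green}

States satisfying ¬green: {Off, Red}.
States satisfying AG ¬green: ∅.
States satisfying ¬AG ¬green: {Off, Flashing, RedYellow, Red, Green}.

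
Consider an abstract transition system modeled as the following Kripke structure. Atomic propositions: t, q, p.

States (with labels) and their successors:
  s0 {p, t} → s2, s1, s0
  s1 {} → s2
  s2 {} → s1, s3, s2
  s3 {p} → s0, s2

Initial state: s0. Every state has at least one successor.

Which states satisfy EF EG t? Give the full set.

States satisfying EG t: {s0}.
States satisfying EF EG t: {s0, s1, s2, s3}.

{s0, s1, s2, s3}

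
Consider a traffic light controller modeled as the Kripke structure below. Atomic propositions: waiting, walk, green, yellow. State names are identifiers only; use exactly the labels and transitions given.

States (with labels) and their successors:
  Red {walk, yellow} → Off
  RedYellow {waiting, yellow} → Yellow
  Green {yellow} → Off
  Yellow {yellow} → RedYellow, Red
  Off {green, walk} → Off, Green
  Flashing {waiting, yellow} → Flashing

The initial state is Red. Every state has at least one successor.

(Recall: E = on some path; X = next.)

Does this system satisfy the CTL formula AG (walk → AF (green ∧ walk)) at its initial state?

States satisfying walk → AF (green ∧ walk): {Red, RedYellow, Green, Yellow, Off, Flashing}.
States satisfying AG (walk → AF (green ∧ walk)): {Red, RedYellow, Green, Yellow, Off, Flashing}.
Every state reachable from Red satisfies walk → AF (green ∧ walk).
Red ∈ Sat(AG (walk → AF (green ∧ walk))).

Yes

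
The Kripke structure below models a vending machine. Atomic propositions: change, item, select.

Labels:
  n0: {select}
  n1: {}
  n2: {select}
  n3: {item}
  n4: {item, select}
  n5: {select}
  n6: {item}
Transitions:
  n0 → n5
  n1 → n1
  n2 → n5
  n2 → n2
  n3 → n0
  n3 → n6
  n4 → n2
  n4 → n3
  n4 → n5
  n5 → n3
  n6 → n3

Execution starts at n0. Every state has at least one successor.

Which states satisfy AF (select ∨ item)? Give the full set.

States satisfying select ∨ item: {n0, n2, n3, n4, n5, n6}.
States satisfying AF (select ∨ item): {n0, n2, n3, n4, n5, n6}.

{n0, n2, n3, n4, n5, n6}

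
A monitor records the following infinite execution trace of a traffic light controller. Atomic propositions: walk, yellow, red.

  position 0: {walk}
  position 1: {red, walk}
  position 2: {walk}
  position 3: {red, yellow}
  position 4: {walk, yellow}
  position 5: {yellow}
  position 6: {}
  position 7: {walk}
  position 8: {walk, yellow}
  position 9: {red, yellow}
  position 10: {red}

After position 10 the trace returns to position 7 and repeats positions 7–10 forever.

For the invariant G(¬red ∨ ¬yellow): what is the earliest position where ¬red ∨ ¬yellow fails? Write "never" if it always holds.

3

Check ¬red ∨ ¬yellow at each position in order: 0 ✓, 1 ✓, 2 ✓.
At position 3 the labels are {red, yellow}, so ¬red ∨ ¬yellow is false there. This is the first violation.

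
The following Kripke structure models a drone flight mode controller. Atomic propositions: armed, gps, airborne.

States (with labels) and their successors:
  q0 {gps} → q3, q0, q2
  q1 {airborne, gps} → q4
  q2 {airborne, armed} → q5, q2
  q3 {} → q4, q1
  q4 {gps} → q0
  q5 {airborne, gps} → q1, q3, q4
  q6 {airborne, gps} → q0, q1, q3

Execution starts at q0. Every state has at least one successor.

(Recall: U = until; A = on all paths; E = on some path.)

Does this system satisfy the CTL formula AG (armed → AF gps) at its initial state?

No

States satisfying armed → AF gps: {q0, q1, q3, q4, q5, q6}.
States satisfying AG (armed → AF gps): ∅.
q2 is reachable from q0 and violates armed → AF gps, so AG fails at q0.
q0 ∉ Sat(AG (armed → AF gps)).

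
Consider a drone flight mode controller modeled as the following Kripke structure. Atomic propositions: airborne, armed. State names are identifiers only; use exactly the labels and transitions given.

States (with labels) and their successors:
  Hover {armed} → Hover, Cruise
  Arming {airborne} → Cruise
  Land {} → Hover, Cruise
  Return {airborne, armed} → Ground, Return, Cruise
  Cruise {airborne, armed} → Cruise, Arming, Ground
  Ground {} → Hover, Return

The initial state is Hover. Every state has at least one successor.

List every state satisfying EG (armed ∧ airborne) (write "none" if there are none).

{Return, Cruise}

States satisfying armed ∧ airborne: {Return, Cruise}.
States satisfying EG (armed ∧ airborne): {Return, Cruise}.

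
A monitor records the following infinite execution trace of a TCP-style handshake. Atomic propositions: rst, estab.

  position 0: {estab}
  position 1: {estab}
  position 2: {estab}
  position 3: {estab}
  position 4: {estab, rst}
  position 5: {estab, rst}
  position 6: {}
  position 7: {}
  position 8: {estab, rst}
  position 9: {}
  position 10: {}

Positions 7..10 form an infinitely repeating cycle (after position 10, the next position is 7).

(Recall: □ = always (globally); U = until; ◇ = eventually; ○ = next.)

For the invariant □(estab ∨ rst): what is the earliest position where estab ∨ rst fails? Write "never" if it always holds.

Check estab ∨ rst at each position in order: 0 ✓, 1 ✓, 2 ✓, 3 ✓, 4 ✓, 5 ✓.
At position 6 the labels are {}, so estab ∨ rst is false there. This is the first violation.

6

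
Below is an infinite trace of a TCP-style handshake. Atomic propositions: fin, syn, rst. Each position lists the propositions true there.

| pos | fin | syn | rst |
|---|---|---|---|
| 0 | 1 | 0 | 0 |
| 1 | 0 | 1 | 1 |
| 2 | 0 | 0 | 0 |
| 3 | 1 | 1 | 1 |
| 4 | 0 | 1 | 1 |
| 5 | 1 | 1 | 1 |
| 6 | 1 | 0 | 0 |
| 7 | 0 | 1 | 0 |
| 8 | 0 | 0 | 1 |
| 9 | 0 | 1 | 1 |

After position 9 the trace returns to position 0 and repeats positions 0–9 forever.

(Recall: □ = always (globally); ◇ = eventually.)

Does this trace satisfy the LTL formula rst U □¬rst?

Walking from position 0: at position 0, □¬rst has not yet held and rst fails, so rst U □¬rst is false.

No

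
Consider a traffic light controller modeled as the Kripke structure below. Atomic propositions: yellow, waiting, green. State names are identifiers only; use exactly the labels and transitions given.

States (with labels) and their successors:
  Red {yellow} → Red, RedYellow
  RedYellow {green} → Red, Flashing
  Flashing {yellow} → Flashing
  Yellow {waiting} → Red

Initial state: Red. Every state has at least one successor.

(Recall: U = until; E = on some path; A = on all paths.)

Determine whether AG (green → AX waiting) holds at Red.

States satisfying green → AX waiting: {Red, Flashing, Yellow}.
States satisfying AG (green → AX waiting): {Flashing}.
RedYellow is reachable from Red and violates green → AX waiting, so AG fails at Red.
Red ∉ Sat(AG (green → AX waiting)).

Violated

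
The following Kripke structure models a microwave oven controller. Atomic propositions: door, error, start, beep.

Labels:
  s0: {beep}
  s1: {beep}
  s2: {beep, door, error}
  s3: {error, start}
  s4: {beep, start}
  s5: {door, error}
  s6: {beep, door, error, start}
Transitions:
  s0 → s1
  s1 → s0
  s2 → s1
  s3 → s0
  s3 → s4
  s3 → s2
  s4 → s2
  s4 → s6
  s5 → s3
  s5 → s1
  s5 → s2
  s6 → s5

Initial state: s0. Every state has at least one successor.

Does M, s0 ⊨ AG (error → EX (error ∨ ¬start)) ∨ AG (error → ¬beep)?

Holds

States satisfying error → EX (error ∨ ¬start): {s0, s1, s2, s3, s4, s5, s6}.
States satisfying AG (error → EX (error ∨ ¬start)): {s0, s1, s2, s3, s4, s5, s6}.
States satisfying error → ¬beep: {s0, s1, s3, s4, s5}.
States satisfying AG (error → ¬beep): {s0, s1}.
States satisfying AG (error → EX (error ∨ ¬start)) ∨ AG (error → ¬beep): {s0, s1, s2, s3, s4, s5, s6}.
s0 ∈ Sat(AG (error → EX (error ∨ ¬start)) ∨ AG (error → ¬beep)).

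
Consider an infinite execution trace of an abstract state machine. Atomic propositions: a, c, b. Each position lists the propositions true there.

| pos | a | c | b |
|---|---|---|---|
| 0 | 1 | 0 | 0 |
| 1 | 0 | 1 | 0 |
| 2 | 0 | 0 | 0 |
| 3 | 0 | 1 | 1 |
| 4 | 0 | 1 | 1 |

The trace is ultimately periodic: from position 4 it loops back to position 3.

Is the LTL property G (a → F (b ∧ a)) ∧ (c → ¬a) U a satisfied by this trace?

No

a → F (b ∧ a) must hold at every position from 0 onward. It fails at position 0, so G (a → F (b ∧ a)) is false.
Positions where a holds: 0.
Check F (b ∧ a) at each: 0→fails.
Walking from position 0: a first holds at position 0, and c → ¬a holds at every earlier position along the way, so (c → ¬a) U a holds.
At position 0: G (a → F (b ∧ a)) is false; (c → ¬a) U a is true; so G (a → F (b ∧ a)) ∧ (c → ¬a) U a is false.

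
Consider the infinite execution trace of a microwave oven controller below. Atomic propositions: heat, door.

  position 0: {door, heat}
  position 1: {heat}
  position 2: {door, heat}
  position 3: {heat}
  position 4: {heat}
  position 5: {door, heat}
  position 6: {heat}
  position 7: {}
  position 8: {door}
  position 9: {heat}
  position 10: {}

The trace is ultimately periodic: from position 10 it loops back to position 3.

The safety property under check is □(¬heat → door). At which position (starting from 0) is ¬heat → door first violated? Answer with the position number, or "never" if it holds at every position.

7

Check ¬heat → door at each position in order: 0 ✓, 1 ✓, 2 ✓, 3 ✓, 4 ✓, 5 ✓, 6 ✓.
At position 7 the labels are {}, so ¬heat → door is false there. This is the first violation.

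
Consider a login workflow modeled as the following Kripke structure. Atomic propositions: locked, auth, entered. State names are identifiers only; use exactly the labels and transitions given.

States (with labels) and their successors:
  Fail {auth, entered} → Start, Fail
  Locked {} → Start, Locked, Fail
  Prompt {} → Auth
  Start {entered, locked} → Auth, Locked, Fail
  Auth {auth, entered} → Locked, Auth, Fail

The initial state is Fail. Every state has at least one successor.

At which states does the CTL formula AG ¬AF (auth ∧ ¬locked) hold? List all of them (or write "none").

none

States satisfying ¬AF (auth ∧ ¬locked): {Locked, Start}.
States satisfying AG ¬AF (auth ∧ ¬locked): ∅.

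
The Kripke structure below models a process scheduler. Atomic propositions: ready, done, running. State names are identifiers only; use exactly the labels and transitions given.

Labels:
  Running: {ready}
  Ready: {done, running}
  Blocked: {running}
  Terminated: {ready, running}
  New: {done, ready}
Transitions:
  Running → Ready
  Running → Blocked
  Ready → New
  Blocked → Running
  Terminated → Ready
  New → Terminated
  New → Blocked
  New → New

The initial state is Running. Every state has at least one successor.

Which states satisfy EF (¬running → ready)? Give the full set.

States satisfying ¬running → ready: {Running, Ready, Blocked, Terminated, New}.
States satisfying EF (¬running → ready): {Running, Ready, Blocked, Terminated, New}.

{Running, Ready, Blocked, Terminated, New}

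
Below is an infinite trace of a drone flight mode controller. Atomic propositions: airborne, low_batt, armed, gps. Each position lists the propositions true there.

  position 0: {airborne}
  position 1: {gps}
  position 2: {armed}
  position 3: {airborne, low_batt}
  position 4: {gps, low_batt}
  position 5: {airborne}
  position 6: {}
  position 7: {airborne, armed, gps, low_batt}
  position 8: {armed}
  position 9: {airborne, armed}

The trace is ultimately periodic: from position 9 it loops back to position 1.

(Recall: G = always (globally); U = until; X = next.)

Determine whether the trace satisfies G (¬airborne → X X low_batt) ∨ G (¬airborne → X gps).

¬airborne → X X low_batt must hold at every position from 0 onward. It fails at position 4, so G (¬airborne → X X low_batt) is false.
Positions where ¬airborne holds: 1, 2, 4, 6, 8.
Check X X low_batt at each: 1→ok, 2→ok, 4→fails, 6→fails, 8→fails.
¬airborne → X gps must hold at every position from 0 onward. It fails at position 1, so G (¬airborne → X gps) is false.
Positions where ¬airborne holds: 1, 2, 4, 6, 8.
Check X gps at each: 1→fails, 2→fails, 4→fails, 6→ok, 8→fails.
At position 0: G (¬airborne → X X low_batt) is false; G (¬airborne → X gps) is false; so G (¬airborne → X X low_batt) ∨ G (¬airborne → X gps) is false.

No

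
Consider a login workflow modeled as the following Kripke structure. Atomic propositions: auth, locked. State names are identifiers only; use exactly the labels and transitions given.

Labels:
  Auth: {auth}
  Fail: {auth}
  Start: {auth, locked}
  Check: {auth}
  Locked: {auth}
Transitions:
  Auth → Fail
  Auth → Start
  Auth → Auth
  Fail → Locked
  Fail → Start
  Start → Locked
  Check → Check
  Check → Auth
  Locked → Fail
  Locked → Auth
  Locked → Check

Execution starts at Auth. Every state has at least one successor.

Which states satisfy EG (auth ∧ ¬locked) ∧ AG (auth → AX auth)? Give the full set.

{Auth, Fail, Check, Locked}

States satisfying auth ∧ ¬locked: {Auth, Fail, Check, Locked}.
States satisfying EG (auth ∧ ¬locked): {Auth, Fail, Check, Locked}.
States satisfying auth → AX auth: {Auth, Fail, Start, Check, Locked}.
States satisfying AG (auth → AX auth): {Auth, Fail, Start, Check, Locked}.
States satisfying EG (auth ∧ ¬locked) ∧ AG (auth → AX auth): {Auth, Fail, Check, Locked}.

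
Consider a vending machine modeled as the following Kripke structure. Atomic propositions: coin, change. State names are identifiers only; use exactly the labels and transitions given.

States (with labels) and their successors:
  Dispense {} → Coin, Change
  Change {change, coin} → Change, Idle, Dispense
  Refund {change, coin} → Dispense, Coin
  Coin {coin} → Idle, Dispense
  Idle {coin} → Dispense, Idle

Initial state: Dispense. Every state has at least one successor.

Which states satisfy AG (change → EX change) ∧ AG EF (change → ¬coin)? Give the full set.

{Dispense, Change, Coin, Idle}

States satisfying change → EX change: {Dispense, Change, Coin, Idle}.
States satisfying AG (change → EX change): {Dispense, Change, Coin, Idle}.
States satisfying EF (change → ¬coin): {Dispense, Change, Refund, Coin, Idle}.
States satisfying AG EF (change → ¬coin): {Dispense, Change, Refund, Coin, Idle}.
States satisfying AG (change → EX change) ∧ AG EF (change → ¬coin): {Dispense, Change, Coin, Idle}.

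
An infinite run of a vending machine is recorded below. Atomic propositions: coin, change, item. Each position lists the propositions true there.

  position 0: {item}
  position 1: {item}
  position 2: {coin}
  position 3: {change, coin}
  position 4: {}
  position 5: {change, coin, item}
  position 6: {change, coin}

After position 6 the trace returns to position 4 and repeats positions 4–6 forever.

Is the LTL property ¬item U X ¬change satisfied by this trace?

Holds

Walking from position 0: X ¬change first holds at position 0, and ¬item holds at every earlier position along the way, so ¬item U X ¬change holds.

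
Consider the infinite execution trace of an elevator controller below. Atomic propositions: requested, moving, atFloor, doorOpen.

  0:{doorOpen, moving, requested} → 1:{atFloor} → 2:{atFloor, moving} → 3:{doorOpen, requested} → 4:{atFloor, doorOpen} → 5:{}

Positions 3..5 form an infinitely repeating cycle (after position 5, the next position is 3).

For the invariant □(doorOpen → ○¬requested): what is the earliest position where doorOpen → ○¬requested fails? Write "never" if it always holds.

never

doorOpen → ○¬requested holds at every position 0..5, and those are all the positions the trace ever visits, so the invariant □(doorOpen → ○¬requested) is never violated.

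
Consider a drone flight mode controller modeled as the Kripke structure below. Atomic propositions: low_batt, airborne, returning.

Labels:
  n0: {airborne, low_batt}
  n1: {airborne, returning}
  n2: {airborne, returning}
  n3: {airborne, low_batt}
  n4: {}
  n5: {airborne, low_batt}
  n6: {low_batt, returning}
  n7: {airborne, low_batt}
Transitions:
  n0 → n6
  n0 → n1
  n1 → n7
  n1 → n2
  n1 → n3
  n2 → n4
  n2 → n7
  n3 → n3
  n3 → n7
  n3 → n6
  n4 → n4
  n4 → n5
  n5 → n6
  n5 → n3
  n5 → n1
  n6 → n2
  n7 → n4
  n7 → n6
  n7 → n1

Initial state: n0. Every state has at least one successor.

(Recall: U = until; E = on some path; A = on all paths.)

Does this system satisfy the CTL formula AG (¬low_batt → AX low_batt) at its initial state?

Violated

States satisfying ¬low_batt → AX low_batt: {n0, n3, n5, n6, n7}.
States satisfying AG (¬low_batt → AX low_batt): ∅.
n1 is reachable from n0 and violates ¬low_batt → AX low_batt, so AG fails at n0.
n0 ∉ Sat(AG (¬low_batt → AX low_batt)).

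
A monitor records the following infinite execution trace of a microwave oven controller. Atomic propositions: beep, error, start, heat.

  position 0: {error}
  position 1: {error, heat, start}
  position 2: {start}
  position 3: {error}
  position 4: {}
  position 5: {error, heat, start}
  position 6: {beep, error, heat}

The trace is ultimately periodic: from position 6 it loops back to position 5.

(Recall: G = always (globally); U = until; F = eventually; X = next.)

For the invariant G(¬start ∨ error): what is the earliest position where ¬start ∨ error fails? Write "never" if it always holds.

Check ¬start ∨ error at each position in order: 0 ✓, 1 ✓.
At position 2 the labels are {start}, so ¬start ∨ error is false there. This is the first violation.

2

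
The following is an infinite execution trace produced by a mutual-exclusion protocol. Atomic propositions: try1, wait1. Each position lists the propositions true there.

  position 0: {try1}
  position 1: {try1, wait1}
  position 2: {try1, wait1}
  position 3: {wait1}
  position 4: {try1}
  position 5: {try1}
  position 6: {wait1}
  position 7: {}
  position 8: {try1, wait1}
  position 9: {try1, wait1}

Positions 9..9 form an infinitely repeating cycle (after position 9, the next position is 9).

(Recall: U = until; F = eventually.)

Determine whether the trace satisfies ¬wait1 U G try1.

Walking from position 0: at position 1, G try1 has not yet held and ¬wait1 fails, so ¬wait1 U G try1 is false.

Violated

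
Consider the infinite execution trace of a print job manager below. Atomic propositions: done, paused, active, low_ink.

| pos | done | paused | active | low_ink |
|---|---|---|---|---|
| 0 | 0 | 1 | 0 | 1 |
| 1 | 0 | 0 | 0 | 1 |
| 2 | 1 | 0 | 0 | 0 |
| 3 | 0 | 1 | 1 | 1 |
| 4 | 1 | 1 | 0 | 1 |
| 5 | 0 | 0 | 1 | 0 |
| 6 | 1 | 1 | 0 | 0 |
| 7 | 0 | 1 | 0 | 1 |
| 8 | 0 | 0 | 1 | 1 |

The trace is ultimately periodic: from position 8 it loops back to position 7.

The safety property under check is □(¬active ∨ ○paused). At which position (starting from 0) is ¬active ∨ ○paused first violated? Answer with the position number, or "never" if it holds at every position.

never

¬active ∨ ○paused holds at every position 0..8, and those are all the positions the trace ever visits, so the invariant □(¬active ∨ ○paused) is never violated.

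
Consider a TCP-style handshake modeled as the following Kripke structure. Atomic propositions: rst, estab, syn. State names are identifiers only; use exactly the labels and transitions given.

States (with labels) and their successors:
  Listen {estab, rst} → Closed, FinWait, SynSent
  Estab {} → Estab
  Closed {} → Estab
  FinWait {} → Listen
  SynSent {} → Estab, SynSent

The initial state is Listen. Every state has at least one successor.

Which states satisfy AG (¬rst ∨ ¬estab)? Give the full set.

States satisfying ¬rst ∨ ¬estab: {Estab, Closed, FinWait, SynSent}.
States satisfying AG (¬rst ∨ ¬estab): {Estab, Closed, SynSent}.

{Estab, Closed, SynSent}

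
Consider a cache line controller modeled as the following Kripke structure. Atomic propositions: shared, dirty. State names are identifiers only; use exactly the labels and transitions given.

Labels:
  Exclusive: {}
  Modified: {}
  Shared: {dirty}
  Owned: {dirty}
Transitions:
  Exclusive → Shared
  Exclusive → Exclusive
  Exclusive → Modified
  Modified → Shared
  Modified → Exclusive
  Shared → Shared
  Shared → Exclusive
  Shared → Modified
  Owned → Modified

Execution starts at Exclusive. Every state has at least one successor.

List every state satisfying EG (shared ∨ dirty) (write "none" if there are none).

{Shared}

States satisfying shared ∨ dirty: {Shared, Owned}.
States satisfying EG (shared ∨ dirty): {Shared}.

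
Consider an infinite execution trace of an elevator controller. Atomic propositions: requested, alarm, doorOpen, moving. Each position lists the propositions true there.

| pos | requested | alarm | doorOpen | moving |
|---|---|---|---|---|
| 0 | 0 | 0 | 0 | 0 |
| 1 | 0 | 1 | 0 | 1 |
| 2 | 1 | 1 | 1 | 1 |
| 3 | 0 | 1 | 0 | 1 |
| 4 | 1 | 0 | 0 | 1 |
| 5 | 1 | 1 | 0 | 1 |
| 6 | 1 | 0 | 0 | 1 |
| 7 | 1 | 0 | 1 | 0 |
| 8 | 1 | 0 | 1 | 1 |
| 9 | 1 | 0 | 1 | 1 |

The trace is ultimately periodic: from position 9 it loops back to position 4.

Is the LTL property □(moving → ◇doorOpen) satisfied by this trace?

moving → ◇doorOpen holds at every position 0..9, and those are all positions ever visited, so □(moving → ◇doorOpen) holds.
Positions where moving holds: 1, 2, 3, 4, 5, 6, 8, 9.
Check ◇doorOpen at each: 1→ok, 2→ok, 3→ok, 4→ok, 5→ok, 6→ok, 8→ok, 9→ok.

Holds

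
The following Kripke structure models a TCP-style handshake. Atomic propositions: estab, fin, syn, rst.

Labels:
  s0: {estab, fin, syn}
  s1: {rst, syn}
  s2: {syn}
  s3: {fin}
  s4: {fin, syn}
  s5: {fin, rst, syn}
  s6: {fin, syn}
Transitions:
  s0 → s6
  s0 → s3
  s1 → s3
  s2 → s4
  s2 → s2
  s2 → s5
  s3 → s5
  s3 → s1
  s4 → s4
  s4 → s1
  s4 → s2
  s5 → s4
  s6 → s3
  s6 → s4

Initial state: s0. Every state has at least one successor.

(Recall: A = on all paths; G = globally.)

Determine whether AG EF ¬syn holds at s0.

States satisfying EF ¬syn: {s0, s1, s2, s3, s4, s5, s6}.
States satisfying AG EF ¬syn: {s0, s1, s2, s3, s4, s5, s6}.
Every state reachable from s0 satisfies EF ¬syn.
s0 ∈ Sat(AG EF ¬syn).

Satisfied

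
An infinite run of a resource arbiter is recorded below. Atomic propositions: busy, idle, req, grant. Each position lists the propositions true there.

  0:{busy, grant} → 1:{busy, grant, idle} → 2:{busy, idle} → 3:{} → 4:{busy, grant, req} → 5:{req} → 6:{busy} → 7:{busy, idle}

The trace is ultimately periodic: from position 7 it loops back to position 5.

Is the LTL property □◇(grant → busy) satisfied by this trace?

Yes

◇(grant → busy) holds at every position 0..7, and those are all positions ever visited, so □◇(grant → busy) holds.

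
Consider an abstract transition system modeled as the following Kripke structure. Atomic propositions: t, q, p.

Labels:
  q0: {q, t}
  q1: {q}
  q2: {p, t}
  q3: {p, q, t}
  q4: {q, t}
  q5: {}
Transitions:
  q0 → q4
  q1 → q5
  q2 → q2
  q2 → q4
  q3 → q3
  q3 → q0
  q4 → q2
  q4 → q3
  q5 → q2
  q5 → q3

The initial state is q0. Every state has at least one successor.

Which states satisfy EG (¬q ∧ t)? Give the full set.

States satisfying ¬q ∧ t: {q2}.
States satisfying EG (¬q ∧ t): {q2}.

{q2}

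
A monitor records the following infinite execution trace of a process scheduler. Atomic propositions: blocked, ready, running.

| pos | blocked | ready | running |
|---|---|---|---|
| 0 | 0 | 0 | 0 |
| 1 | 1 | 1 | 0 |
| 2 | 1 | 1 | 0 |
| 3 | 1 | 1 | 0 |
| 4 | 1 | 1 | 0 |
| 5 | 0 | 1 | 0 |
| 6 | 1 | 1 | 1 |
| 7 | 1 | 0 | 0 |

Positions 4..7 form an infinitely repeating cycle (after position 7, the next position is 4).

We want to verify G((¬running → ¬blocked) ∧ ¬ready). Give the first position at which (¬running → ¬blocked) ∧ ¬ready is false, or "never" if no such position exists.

1

Check (¬running → ¬blocked) ∧ ¬ready at each position in order: 0 ✓.
At position 1 the labels are {blocked, ready}, so (¬running → ¬blocked) ∧ ¬ready is false there. This is the first violation.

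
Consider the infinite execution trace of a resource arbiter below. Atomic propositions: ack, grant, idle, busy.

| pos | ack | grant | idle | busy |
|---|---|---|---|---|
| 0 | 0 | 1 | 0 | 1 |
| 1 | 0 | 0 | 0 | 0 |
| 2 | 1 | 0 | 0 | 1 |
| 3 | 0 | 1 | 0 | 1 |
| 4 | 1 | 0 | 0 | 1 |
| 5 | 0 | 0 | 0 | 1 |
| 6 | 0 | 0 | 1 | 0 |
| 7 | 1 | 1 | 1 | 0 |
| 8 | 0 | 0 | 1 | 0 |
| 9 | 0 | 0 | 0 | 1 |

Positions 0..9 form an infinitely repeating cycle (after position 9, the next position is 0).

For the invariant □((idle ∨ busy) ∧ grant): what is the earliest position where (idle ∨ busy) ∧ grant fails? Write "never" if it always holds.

Check (idle ∨ busy) ∧ grant at each position in order: 0 ✓.
At position 1 the labels are {}, so (idle ∨ busy) ∧ grant is false there. This is the first violation.

1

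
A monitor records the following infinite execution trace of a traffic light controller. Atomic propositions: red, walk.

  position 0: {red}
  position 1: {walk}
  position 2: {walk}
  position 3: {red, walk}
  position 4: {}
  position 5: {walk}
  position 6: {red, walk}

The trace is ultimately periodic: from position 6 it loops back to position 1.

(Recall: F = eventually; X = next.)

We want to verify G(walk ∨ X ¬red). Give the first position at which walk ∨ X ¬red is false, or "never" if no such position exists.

never

walk ∨ X ¬red holds at every position 0..6, and those are all the positions the trace ever visits, so the invariant G(walk ∨ X ¬red) is never violated.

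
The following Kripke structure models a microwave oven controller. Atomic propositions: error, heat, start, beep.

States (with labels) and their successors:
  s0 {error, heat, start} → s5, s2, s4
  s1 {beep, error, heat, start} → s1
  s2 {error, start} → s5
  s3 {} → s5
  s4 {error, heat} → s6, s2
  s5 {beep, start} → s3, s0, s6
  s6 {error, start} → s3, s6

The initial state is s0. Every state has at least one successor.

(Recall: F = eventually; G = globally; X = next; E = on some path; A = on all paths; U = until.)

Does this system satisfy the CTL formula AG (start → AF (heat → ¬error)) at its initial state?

Satisfied

States satisfying start → AF (heat → ¬error): {s0, s2, s3, s4, s5, s6}.
States satisfying AG (start → AF (heat → ¬error)): {s0, s2, s3, s4, s5, s6}.
Every state reachable from s0 satisfies start → AF (heat → ¬error).
s0 ∈ Sat(AG (start → AF (heat → ¬error))).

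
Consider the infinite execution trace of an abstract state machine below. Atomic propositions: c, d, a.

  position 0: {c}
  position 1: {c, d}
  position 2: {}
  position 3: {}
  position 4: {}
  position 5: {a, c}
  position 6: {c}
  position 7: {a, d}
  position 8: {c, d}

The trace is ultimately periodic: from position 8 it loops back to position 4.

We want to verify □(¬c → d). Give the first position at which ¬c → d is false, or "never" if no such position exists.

Check ¬c → d at each position in order: 0 ✓, 1 ✓.
At position 2 the labels are {}, so ¬c → d is false there. This is the first violation.

2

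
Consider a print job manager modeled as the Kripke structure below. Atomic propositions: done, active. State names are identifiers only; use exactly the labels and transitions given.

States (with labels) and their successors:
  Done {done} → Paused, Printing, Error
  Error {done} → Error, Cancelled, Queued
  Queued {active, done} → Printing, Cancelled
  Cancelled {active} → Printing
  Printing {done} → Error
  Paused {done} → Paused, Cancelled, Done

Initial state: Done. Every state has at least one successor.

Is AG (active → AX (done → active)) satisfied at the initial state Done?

States satisfying active → AX (done → active): {Done, Error, Printing, Paused}.
States satisfying AG (active → AX (done → active)): ∅.
Cancelled is reachable from Done and violates active → AX (done → active), so AG fails at Done.
Done ∉ Sat(AG (active → AX (done → active))).

Does not hold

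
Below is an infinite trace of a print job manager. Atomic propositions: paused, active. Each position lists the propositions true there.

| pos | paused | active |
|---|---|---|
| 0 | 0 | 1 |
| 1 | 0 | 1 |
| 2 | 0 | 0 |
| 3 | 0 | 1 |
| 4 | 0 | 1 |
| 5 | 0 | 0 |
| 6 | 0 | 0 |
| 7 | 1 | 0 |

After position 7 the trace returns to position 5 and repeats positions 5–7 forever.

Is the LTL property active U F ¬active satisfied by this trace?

Yes

Walking from position 0: F ¬active first holds at position 0, and active holds at every earlier position along the way, so active U F ¬active holds.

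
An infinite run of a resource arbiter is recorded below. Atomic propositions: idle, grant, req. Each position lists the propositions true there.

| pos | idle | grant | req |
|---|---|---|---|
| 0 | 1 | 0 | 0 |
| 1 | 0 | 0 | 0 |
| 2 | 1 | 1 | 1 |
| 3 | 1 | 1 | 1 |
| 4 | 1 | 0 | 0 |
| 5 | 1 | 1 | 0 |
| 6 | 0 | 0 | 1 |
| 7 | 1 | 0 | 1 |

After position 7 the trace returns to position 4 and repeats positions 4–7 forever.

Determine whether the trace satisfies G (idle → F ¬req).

Satisfied

idle → F ¬req holds at every position 0..7, and those are all positions ever visited, so G (idle → F ¬req) holds.
Positions where idle holds: 0, 2, 3, 4, 5, 7.
Check F ¬req at each: 0→ok, 2→ok, 3→ok, 4→ok, 5→ok, 7→ok.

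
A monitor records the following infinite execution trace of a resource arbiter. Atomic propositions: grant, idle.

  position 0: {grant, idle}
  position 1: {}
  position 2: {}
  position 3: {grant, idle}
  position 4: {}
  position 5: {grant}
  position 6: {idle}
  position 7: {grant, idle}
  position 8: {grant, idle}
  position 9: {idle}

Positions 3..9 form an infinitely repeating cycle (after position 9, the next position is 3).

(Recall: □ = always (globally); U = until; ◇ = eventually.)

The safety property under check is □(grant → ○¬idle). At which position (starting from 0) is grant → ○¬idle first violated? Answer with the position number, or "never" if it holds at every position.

Check grant → ○¬idle at each position in order: 0 ✓, 1 ✓, 2 ✓, 3 ✓, 4 ✓.
At position 5 the labels are {grant} and the next position 6 has {idle}, so grant → ○¬idle is false there. This is the first violation.

5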